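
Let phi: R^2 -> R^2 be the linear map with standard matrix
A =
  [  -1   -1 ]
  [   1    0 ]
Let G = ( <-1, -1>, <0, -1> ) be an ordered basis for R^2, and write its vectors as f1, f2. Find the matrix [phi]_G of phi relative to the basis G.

[[-2, -1], [3, 1]]

The j-th column of [phi]_G is [phi(fj)]_G.
phi(f1) = A f1 = <2, -1> = -2f1 + 3f2, so column 1 is <-2, 3>.
Repeating for f2 and assembling the columns gives [[-2, -1], [3, 1]].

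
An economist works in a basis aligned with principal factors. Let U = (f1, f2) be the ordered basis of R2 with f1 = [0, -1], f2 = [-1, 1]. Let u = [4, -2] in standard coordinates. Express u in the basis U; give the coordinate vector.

We seek scalars with c_1 f1 + c_2 f2 = u; equivalently solve M c = u where the columns of M are f1, f2.
System: 0c_1 - c_2 = 4, -c_1 + c_2 = -2; solving gives c_1 = -2, c_2 = -4.
Check: -2f1 - 4f2 = [4, -2].

[-2, -4]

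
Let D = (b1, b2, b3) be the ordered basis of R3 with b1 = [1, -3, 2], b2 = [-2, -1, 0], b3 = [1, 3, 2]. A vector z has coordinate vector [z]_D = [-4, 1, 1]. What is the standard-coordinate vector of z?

By definition z = -4b1 + b2 + b3.
Summing componentwise gives [-5, 14, -6].

[-5, 14, -6]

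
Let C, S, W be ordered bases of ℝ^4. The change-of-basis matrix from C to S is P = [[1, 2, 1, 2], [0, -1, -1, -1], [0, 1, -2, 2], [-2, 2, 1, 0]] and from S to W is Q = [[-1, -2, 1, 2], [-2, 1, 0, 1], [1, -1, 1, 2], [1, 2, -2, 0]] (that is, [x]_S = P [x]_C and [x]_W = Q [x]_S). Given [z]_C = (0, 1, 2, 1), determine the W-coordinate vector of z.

First [z]_S = P [z]_C = (6, -4, -1, 4).
Then [z]_W = Q [z]_S = (9, -12, 17, 0).

(9, -12, 17, 0)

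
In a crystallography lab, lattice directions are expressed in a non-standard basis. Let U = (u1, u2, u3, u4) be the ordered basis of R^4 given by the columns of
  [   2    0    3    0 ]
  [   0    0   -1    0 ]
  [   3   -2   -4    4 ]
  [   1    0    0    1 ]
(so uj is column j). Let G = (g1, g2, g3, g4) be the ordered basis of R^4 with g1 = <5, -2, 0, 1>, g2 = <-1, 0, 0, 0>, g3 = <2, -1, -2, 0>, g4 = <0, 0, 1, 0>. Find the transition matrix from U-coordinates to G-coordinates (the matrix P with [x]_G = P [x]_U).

[[1, 0, 0, 1], [-1, 0, -1, 1], [-2, 0, 1, -2], [-1, -2, -2, 0]]

Let M have columns uj and N have columns gj. Then for every x, N [x]_G = x = M [x]_U, so P = N^(-1) M.
Since det N = -1, N^(-1) has integer entries; multiplying gives P = [[1, 0, 0, 1], [-1, 0, -1, 1], [-2, 0, 1, -2], [-1, -2, -2, 0]].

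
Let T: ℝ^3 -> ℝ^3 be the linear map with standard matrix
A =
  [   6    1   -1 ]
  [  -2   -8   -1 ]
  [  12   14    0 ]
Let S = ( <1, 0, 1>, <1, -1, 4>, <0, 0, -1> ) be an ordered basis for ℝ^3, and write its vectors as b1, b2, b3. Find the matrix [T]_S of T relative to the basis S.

Let P have columns b1, ..., b3. Then [T]_S = P^(-1) A P.
Here det P = 1, so P^(-1) is integer; computing A P first and then P^(-1)(A P) gives [[2, 3, 2], [3, -2, -1], [2, -3, -2]].

[[2, 3, 2], [3, -2, -1], [2, -3, -2]]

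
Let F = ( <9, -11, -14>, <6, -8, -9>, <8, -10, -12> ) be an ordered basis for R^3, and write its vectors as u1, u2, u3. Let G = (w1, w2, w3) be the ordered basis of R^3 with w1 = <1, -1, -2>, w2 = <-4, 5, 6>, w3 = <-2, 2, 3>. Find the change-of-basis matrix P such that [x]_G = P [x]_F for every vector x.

Column j of P is [uj]_G, since P maps F-coordinates to G-coordinates.
Expressing u1 in G: u1 = w1 - 2w2 + 0·w3, so column 1 of P is <1, -2, 0>.
Doing the same for each uj gives P = [[1, 0, 0], [-2, -2, -2], [0, 1, 0]].

[[1, 0, 0], [-2, -2, -2], [0, 1, 0]]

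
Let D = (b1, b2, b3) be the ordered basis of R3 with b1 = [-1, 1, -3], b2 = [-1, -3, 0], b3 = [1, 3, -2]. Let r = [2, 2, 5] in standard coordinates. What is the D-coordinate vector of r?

We seek scalars with c_1 b1 + ... + c_3 b3 = r; equivalently solve M c = r where the columns of M are b1, ..., b3.
Row-reducing the augmented matrix [M | r] gives c = (-1, -2, -1).
Check: -b1 - 2b2 - b3 = [2, 2, 5].

[-1, -2, -1]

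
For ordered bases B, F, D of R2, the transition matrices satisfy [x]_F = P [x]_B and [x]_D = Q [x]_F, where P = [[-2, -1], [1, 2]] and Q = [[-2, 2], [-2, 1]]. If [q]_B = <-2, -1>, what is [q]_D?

<-18, -14>

Apply P to get F-coordinates <5, -4>, then Q to get D-coordinates.
The result is [q]_D = <-18, -14>.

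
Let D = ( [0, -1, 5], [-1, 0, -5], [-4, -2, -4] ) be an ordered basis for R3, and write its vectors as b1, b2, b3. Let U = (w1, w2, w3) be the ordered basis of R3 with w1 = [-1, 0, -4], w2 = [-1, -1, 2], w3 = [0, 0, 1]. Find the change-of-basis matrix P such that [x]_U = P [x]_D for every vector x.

Column j of P is [bj]_U, since P maps D-coordinates to U-coordinates.
Expressing b1 in U: b1 = -w1 + w2 - w3, so column 1 of P is [-1, 1, -1].
Doing the same for each bj gives P = [[-1, 1, 2], [1, 0, 2], [-1, -1, 0]].

[[-1, 1, 2], [1, 0, 2], [-1, -1, 0]]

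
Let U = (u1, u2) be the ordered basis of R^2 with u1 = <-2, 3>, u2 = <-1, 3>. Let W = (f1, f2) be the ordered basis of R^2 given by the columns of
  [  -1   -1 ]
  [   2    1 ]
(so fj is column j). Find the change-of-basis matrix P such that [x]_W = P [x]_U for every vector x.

[[1, 2], [1, -1]]

Let M have columns uj and N have columns fj. Then for every x, N [x]_W = x = M [x]_U, so P = N^(-1) M.
Since det N = 1, N^(-1) has integer entries; multiplying gives P = [[1, 2], [1, -1]].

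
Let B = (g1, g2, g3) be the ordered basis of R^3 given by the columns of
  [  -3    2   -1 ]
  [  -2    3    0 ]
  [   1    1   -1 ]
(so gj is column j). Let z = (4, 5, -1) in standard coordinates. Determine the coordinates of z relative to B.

Write z = c_1 g1 + ... + c_3 g3 and solve for the c_i.
Row-reducing the augmented matrix [M | z] gives c = (-1, 1, 1).
Check: -g1 + g2 + g3 = (4, 5, -1).

(-1, 1, 1)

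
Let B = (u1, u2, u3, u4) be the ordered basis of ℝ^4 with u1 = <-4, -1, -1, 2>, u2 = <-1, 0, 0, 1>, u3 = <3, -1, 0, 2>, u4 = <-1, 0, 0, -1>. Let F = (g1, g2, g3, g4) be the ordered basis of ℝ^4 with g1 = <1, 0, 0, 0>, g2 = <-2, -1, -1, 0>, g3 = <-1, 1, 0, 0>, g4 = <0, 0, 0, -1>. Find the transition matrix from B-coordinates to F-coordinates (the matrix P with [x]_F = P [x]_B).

Let M have columns uj and N have columns gj. Then for every x, N [x]_F = x = M [x]_B, so P = N^(-1) M.
Since det N = -1, N^(-1) has integer entries; multiplying gives P = [[-2, -1, 2, -1], [1, 0, 0, 0], [0, 0, -1, 0], [-2, -1, -2, 1]].

[[-2, -1, 2, -1], [1, 0, 0, 0], [0, 0, -1, 0], [-2, -1, -2, 1]]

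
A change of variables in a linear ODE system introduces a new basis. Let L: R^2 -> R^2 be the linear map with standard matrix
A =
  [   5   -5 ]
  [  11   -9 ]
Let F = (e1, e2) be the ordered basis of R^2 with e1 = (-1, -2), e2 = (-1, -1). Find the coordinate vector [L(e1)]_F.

(-2, -3)

Compute L(e1) = A e1 = (5, 7) in standard coordinates.
Then write this in F-coordinates: solve for y in y_1 e1 + y_2 e2 = (5, 7).
This gives y = (-2, -3), which is column 1 of [L]_F.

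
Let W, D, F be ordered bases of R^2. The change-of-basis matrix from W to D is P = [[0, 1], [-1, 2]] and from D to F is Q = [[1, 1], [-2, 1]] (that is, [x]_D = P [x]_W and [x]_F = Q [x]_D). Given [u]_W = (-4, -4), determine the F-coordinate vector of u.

(-8, 4)

Apply P to get D-coordinates (-4, -4), then Q to get F-coordinates.
The result is [u]_F = (-8, 4).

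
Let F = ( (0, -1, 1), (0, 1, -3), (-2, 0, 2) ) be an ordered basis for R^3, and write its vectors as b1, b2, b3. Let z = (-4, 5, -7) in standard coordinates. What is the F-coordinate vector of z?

Write z = c_1 b1 + ... + c_3 b3 and solve for the c_i.
Gaussian elimination on [M | z] yields c = (-2, 3, 2).
Check: -2b1 + 3b2 + 2b3 = (-4, 5, -7).

(-2, 3, 2)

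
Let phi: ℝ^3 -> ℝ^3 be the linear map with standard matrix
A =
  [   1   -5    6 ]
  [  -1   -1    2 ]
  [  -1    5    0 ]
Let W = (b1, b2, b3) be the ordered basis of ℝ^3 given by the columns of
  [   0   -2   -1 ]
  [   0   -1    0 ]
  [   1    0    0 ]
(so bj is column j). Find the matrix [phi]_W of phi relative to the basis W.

Let P have columns b1, ..., b3. Then [phi]_W = P^(-1) A P.
Here det P = -1, so P^(-1) is integer; computing A P first and then P^(-1)(A P) gives [[0, -3, 1], [-2, -3, -1], [-2, 3, 3]].

[[0, -3, 1], [-2, -3, -1], [-2, 3, 3]]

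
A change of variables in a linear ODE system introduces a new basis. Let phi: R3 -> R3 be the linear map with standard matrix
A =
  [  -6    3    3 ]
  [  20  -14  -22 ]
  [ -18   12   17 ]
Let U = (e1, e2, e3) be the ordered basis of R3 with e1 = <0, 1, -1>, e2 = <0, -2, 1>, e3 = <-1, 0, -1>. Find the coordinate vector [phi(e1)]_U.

Column 1 of [phi]_U is the U-coordinate vector of phi(e1).
In standard coordinates phi(e1) = A e1 = <0, 8, -5>.
Converting to U: <0, 8, -5> = 2e1 - 3e2 + 0·e3, so the coordinate vector is <2, -3, 0>.

<2, -3, 0>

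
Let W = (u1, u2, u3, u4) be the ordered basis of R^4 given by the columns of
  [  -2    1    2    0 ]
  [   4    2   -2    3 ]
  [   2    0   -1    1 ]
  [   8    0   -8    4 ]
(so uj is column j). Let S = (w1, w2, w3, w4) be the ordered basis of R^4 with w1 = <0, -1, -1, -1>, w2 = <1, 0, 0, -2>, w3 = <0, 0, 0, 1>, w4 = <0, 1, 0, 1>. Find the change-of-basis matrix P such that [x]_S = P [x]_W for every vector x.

Take x = uj: its W-coordinates are the j-th standard unit vector, so P e_j — column j of P — equals [uj]_S.
u1 = -2w1 - 2w2 + 0·w3 + 2w4, giving column 1 = <-2, -2, 0, 2>; repeating for each j gives P = [[-2, 0, 1, -1], [-2, 1, 2, 0], [0, 0, -2, 1], [2, 2, -1, 2]].

[[-2, 0, 1, -1], [-2, 1, 2, 0], [0, 0, -2, 1], [2, 2, -1, 2]]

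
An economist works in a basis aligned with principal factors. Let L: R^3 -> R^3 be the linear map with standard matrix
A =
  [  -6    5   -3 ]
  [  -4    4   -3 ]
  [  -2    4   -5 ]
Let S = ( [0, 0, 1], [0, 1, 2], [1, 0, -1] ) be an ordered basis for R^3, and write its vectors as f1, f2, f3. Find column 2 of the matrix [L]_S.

Column 2 of [L]_S is the S-coordinate vector of L(f2).
In standard coordinates L(f2) = A f2 = [-1, -2, -6].
Converting to S: [-1, -2, -6] = -3f1 - 2f2 - f3, so the coordinate vector is [-3, -2, -1].

[-3, -2, -1]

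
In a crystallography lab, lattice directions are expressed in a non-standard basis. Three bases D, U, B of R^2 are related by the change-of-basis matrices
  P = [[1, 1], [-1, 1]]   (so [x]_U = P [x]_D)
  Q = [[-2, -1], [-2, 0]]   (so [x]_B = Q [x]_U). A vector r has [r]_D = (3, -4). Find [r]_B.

Apply P to get U-coordinates (-1, -7), then Q to get B-coordinates.
The result is [r]_B = (9, 2).

(9, 2)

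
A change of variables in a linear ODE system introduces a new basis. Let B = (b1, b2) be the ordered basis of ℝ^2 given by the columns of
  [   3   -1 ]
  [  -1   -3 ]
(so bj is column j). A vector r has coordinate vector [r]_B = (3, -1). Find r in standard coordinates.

(10, 0)

r = M [r]_B, where M has columns b1, b2.
Carrying out the matrix-vector product, r = (10, 0).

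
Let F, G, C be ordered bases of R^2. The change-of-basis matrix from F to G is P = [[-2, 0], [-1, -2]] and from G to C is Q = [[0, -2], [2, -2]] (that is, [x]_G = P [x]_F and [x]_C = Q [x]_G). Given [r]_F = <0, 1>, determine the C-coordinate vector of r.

Composing the changes, [r]_C = Q P [r]_F.
Q P = [[2, 4], [-2, 4]]; applying this to <0, 1> gives <4, 4>.

<4, 4>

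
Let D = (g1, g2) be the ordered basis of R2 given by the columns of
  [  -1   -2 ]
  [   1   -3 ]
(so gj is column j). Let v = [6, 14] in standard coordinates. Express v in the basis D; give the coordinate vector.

We seek scalars with c_1 g1 + c_2 g2 = v; equivalently solve M c = v where the columns of M are g1, g2.
System: -c_1 - 2c_2 = 6, c_1 - 3c_2 = 14; solving gives c_1 = 2, c_2 = -4.
Check: 2g1 - 4g2 = [6, 14].

[2, -4]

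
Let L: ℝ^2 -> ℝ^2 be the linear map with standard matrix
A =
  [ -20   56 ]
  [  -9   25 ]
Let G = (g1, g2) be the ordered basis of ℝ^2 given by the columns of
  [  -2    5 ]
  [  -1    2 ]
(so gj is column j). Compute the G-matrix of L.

Let P have columns g1, g2. Then [L]_G = P^(-1) A P.
Here det P = 1, so P^(-1) is integer; computing A P first and then P^(-1)(A P) gives [[3, -1], [-2, 2]].

[[3, -1], [-2, 2]]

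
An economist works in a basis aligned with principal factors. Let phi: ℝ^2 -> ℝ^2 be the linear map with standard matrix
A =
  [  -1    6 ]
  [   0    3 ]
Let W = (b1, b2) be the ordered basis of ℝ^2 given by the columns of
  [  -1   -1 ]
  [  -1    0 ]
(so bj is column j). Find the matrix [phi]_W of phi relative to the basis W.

[[3, 0], [2, -1]]

With P the matrix whose columns are b1, b2, [phi]_W = P^(-1) A P.
Column by column: phi(b1) = A b1 = (-5, -3); its W-coordinates (3, 2) give column 1.
Continuing for each basis vector yields [phi]_W = [[3, 0], [2, -1]].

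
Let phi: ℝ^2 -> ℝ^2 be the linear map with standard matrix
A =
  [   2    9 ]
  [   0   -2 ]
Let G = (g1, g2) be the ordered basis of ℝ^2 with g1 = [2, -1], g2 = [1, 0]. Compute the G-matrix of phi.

[[-2, 0], [-1, 2]]

The j-th column of [phi]_G is [phi(gj)]_G.
phi(g1) = A g1 = [-5, 2] = -2g1 - g2, so column 1 is [-2, -1].
Repeating for g2 and assembling the columns gives [[-2, 0], [-1, 2]].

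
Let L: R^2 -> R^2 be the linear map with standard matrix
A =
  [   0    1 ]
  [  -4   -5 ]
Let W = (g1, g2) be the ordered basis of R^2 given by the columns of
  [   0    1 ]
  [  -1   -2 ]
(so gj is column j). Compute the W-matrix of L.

[[-3, -2], [-1, -2]]

Let P have columns g1, g2. Then [L]_W = P^(-1) A P.
Here det P = 1, so P^(-1) is integer; computing A P first and then P^(-1)(A P) gives [[-3, -2], [-1, -2]].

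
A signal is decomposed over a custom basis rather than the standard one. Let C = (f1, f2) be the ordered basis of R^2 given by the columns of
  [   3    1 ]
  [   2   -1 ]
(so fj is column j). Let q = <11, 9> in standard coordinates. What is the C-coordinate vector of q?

Write q = c_1 f1 + c_2 f2 and solve for the c_i.
System: 3c_1 + c_2 = 11, 2c_1 - c_2 = 9; solving gives c_1 = 4, c_2 = -1.
Check: 4f1 - f2 = <11, 9>.

<4, -1>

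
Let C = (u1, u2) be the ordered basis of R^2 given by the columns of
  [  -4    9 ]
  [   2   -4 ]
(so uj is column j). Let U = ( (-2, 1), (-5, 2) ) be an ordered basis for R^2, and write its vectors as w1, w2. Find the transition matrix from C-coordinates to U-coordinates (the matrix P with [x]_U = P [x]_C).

Take x = uj: its C-coordinates are the j-th standard unit vector, so P e_j — column j of P — equals [uj]_U.
u1 = 2w1 + 0·w2, giving column 1 = (2, 0); repeating for each j gives P = [[2, -2], [0, -1]].

[[2, -2], [0, -1]]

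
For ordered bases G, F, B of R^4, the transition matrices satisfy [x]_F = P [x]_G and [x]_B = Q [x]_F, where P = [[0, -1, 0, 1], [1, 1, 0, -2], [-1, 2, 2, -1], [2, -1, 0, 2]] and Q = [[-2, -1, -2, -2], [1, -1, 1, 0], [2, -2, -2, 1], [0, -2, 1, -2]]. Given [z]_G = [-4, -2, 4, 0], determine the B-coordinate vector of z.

[-2, 16, -6, 32]

First [z]_F = P [z]_G = [2, -6, 8, -6].
Then [z]_B = Q [z]_F = [-2, 16, -6, 32].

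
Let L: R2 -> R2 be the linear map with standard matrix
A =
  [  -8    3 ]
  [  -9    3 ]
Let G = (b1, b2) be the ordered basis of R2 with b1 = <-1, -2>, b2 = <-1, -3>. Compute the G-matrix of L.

Let P have columns b1, b2. Then [L]_G = P^(-1) A P.
Here det P = 1, so P^(-1) is integer; computing A P first and then P^(-1)(A P) gives [[-3, 3], [1, -2]].

[[-3, 3], [1, -2]]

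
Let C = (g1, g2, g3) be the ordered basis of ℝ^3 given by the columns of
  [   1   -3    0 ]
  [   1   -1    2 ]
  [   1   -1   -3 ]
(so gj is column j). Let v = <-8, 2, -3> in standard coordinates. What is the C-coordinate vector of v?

Write v = c_1 g1 + ... + c_3 g3 and solve for the c_i.
Gaussian elimination on [M | v] yields c = (4, 4, 1).
Check: 4g1 + 4g2 + g3 = <-8, 2, -3>.

<4, 4, 1>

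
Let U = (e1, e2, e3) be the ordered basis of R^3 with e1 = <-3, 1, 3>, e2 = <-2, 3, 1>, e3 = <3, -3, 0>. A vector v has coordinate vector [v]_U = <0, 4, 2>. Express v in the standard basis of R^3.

By definition v = 0·e1 + 4e2 + 2e3.
Summing componentwise gives <-2, 6, 4>.

<-2, 6, 4>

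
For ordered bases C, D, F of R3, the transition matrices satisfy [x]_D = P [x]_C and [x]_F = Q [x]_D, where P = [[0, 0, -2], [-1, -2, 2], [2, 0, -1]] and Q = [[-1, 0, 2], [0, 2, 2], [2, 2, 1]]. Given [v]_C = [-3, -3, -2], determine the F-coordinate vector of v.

First [v]_D = P [v]_C = [4, 5, -4].
Then [v]_F = Q [v]_D = [-12, 2, 14].

[-12, 2, 14]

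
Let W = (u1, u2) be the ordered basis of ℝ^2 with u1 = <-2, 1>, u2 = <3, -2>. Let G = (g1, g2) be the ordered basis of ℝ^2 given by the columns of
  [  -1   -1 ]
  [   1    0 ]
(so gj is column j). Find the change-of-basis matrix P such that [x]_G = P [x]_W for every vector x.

Column j of P is [uj]_G, since P maps W-coordinates to G-coordinates.
Expressing u1 in G: u1 = g1 + g2, so column 1 of P is <1, 1>.
Doing the same for each uj gives P = [[1, -2], [1, -1]].

[[1, -2], [1, -1]]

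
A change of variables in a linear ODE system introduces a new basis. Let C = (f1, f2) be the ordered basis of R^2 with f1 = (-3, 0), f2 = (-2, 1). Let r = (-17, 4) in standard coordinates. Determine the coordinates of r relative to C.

Write r = c_1 f1 + c_2 f2 and solve for the c_i.
System: -3c_1 - 2c_2 = -17, 0c_1 + c_2 = 4; solving gives c_1 = 3, c_2 = 4.
Check: 3f1 + 4f2 = (-17, 4).

(3, 4)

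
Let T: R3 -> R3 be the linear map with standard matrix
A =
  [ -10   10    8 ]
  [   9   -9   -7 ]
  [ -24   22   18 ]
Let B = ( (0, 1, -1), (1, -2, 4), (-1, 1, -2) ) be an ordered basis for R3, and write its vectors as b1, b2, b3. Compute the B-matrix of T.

Let P have columns b1, ..., b3. Then [T]_B = P^(-1) A P.
Here det P = -1, so P^(-1) is integer; computing A P first and then P^(-1)(A P) gives [[0, 2, 2], [0, 1, 2], [-2, -1, -2]].

[[0, 2, 2], [0, 1, 2], [-2, -1, -2]]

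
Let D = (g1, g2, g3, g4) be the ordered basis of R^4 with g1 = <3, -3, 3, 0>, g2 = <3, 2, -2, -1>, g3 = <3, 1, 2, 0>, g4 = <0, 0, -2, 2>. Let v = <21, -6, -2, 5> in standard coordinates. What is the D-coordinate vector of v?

[v]_D is the unique c with M c = v, where M has columns g1, ..., g4.
Solving this 4x4 system gives c = (4, 3, 0, 4).
Check: 4g1 + 3g2 + 0·g3 + 4g4 = <21, -6, -2, 5>.

<4, 3, 0, 4>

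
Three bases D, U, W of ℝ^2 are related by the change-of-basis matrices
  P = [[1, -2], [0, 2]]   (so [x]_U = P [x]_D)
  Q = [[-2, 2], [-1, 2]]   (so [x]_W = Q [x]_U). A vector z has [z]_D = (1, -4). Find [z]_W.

Apply P to get U-coordinates (9, -8), then Q to get W-coordinates.
The result is [z]_W = (-34, -25).

(-34, -25)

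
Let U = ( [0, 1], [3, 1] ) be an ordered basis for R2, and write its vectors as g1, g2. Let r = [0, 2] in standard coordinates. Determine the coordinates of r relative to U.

[2, 0]

We seek scalars with c_1 g1 + c_2 g2 = r; equivalently solve M c = r where the columns of M are g1, g2.
System: 0c_1 + 3c_2 = 0, c_1 + c_2 = 2; solving gives c_1 = 2, c_2 = 0.
Check: 2g1 + 0·g2 = [0, 2].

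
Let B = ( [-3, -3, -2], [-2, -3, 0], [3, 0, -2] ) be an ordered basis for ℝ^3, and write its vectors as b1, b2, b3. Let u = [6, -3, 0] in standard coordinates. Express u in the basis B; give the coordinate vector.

We seek scalars with c_1 b1 + ... + c_3 b3 = u; equivalently solve M c = u where the columns of M are b1, ..., b3.
Solving this 3x3 system gives c = (-2, 3, 2).
Check: -2b1 + 3b2 + 2b3 = [6, -3, 0].

[-2, 3, 2]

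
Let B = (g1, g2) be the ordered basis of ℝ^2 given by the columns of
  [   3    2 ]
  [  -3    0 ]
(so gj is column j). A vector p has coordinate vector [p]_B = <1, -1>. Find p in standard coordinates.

<1, -3>

By definition p = g1 - g2.
Summing componentwise gives <1, -3>.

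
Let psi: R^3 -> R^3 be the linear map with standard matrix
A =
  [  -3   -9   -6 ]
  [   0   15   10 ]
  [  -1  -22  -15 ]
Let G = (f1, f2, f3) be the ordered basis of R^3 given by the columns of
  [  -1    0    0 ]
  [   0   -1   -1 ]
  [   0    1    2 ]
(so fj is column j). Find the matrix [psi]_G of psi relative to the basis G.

[[-3, -3, 3], [-1, 3, -2], [1, 2, -3]]

With P the matrix whose columns are f1, ..., f3, [psi]_G = P^(-1) A P.
Column by column: psi(f1) = A f1 = [3, 0, 1]; its G-coordinates [-3, -1, 1] give column 1.
Continuing for each basis vector yields [psi]_G = [[-3, -3, 3], [-1, 3, -2], [1, 2, -3]].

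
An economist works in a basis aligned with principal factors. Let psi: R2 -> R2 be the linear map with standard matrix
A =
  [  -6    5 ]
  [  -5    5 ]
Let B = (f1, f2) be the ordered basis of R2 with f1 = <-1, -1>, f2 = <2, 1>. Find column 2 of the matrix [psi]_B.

Column 2 of [psi]_B is the B-coordinate vector of psi(f2).
In standard coordinates psi(f2) = A f2 = <-7, -5>.
Converting to B: <-7, -5> = 3f1 - 2f2, so the coordinate vector is <3, -2>.

<3, -2>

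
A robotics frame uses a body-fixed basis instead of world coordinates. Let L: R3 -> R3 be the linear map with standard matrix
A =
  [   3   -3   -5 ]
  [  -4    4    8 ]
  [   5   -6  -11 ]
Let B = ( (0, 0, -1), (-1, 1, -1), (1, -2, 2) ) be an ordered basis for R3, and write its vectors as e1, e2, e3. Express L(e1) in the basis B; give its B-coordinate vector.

(-3, -2, 3)

Compute L(e1) = A e1 = (5, -8, 11) in standard coordinates.
Then write this in B-coordinates: solve for y in y_1 e1 + ... + y_3 e3 = (5, -8, 11).
This gives y = (-3, -2, 3), which is column 1 of [L]_B.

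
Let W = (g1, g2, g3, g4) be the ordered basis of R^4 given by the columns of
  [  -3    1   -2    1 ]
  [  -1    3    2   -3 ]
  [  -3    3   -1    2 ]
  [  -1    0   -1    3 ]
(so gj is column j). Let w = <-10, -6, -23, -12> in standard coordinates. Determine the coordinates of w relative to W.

<3, -3, -3, -4>

Write w = c_1 g1 + ... + c_4 g4 and solve for the c_i.
Row-reducing the augmented matrix [M | w] gives c = (3, -3, -3, -4).
Check: 3g1 - 3g2 - 3g3 - 4g4 = <-10, -6, -23, -12>.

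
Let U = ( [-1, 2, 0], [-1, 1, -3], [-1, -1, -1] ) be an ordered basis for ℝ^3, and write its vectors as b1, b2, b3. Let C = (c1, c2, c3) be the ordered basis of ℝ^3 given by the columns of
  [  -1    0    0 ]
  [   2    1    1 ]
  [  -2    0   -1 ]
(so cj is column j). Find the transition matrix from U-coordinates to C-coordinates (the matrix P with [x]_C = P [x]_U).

[[1, 1, 1], [2, -2, -2], [-2, 1, -1]]

Take x = bj: its U-coordinates are the j-th standard unit vector, so P e_j — column j of P — equals [bj]_C.
b1 = c1 + 2c2 - 2c3, giving column 1 = [1, 2, -2]; repeating for each j gives P = [[1, 1, 1], [2, -2, -2], [-2, 1, -1]].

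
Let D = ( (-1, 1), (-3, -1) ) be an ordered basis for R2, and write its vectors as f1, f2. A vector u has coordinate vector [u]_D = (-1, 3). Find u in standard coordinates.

u = M [u]_D, where M has columns f1, f2.
Carrying out the matrix-vector product, u = (-8, -4).

(-8, -4)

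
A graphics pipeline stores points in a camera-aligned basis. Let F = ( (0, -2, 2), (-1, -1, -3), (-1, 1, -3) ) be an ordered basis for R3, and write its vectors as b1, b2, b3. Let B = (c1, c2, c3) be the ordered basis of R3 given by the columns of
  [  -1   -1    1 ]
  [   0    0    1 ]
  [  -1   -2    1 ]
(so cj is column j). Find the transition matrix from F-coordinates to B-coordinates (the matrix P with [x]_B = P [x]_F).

[[0, -2, 0], [-2, 2, 2], [-2, -1, 1]]

Column j of P is [bj]_B, since P maps F-coordinates to B-coordinates.
Expressing b1 in B: b1 = 0·c1 - 2c2 - 2c3, so column 1 of P is (0, -2, -2).
Doing the same for each bj gives P = [[0, -2, 0], [-2, 2, 2], [-2, -1, 1]].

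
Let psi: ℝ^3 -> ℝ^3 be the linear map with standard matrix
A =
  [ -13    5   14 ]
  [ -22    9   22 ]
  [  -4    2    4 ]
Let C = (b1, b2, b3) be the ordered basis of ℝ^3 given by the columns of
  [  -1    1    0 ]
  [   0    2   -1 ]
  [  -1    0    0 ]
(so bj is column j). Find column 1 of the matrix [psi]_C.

(0, -1, -2)

Column 1 of [psi]_C is the C-coordinate vector of psi(b1).
In standard coordinates psi(b1) = A b1 = (-1, 0, 0).
Converting to C: (-1, 0, 0) = 0·b1 - b2 - 2b3, so the coordinate vector is (0, -1, -2).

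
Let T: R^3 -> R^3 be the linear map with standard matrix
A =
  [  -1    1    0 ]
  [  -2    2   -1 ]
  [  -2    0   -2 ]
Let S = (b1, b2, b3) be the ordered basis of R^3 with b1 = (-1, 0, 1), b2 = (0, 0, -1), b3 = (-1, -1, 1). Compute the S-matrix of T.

[[0, 1, -1], [-1, -2, 0], [-1, -1, 1]]

The j-th column of [T]_S is [T(bj)]_S.
T(b1) = A b1 = (1, 1, 0) = 0·b1 - b2 - b3, so column 1 is (0, -1, -1).
Repeating for b2, b3 and assembling the columns gives [[0, 1, -1], [-1, -2, 0], [-1, -1, 1]].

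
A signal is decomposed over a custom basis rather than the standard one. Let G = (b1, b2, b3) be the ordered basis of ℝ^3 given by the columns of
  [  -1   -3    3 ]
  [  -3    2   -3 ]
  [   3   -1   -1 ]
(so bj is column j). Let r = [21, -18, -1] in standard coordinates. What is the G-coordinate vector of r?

Write r = c_1 b1 + ... + c_3 b3 and solve for the c_i.
Row-reducing the augmented matrix [M | r] gives c = (0, -3, 4).
Check: 0·b1 - 3b2 + 4b3 = [21, -18, -1].

[0, -3, 4]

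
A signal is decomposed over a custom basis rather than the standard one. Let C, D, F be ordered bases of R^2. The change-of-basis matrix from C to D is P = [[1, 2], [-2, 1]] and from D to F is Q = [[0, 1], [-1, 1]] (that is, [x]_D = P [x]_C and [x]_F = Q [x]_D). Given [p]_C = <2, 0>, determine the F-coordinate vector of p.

<-4, -6>

First [p]_D = P [p]_C = <2, -4>.
Then [p]_F = Q [p]_D = <-4, -6>.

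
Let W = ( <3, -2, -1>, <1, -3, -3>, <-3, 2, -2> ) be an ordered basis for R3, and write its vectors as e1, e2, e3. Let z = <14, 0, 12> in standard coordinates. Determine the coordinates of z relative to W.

<4, -4, -2>

Write z = c_1 e1 + ... + c_3 e3 and solve for the c_i.
Gaussian elimination on [M | z] yields c = (4, -4, -2).
Check: 4e1 - 4e2 - 2e3 = <14, 0, 12>.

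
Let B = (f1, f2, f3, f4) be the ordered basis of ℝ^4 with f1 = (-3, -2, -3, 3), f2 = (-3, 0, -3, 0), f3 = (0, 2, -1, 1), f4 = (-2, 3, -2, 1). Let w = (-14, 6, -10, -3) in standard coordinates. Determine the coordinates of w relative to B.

(-1, 3, -4, 4)

[w]_B is the unique c with M c = w, where M has columns f1, ..., f4.
Solving this 4x4 system gives c = (-1, 3, -4, 4).
Check: -f1 + 3f2 - 4f3 + 4f4 = (-14, 6, -10, -3).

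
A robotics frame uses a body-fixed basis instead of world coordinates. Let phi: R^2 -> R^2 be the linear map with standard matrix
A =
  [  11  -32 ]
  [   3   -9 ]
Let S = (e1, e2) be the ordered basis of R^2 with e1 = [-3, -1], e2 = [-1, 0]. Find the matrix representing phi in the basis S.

With P the matrix whose columns are e1, e2, [phi]_S = P^(-1) A P.
Column by column: phi(e1) = A e1 = [-1, 0]; its S-coordinates [0, 1] give column 1.
Continuing for each basis vector yields [phi]_S = [[0, 3], [1, 2]].

[[0, 3], [1, 2]]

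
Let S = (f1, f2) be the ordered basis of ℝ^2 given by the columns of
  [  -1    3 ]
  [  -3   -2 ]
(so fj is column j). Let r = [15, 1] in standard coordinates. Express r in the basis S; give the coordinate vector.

Write r = c_1 f1 + c_2 f2 and solve for the c_i.
System: -c_1 + 3c_2 = 15, -3c_1 - 2c_2 = 1; solving gives c_1 = -3, c_2 = 4.
Check: -3f1 + 4f2 = [15, 1].

[-3, 4]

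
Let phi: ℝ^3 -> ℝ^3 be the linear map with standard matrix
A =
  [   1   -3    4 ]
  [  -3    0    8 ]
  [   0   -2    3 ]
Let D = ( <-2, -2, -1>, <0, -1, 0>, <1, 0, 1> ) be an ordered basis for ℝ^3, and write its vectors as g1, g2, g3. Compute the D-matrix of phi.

The j-th column of [phi]_D is [phi(gj)]_D.
phi(g1) = A g1 = <0, -2, 1> = g1 + 0·g2 + 2g3, so column 1 is <1, 0, 2>.
Repeating for g2, g3 and assembling the columns gives [[1, -1, -2], [0, 2, -1], [2, 1, 1]].

[[1, -1, -2], [0, 2, -1], [2, 1, 1]]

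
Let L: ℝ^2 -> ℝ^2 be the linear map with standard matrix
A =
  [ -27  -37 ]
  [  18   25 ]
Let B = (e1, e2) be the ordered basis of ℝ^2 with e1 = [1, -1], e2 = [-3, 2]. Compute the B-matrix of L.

The j-th column of [L]_B is [L(ej)]_B.
L(e1) = A e1 = [10, -7] = e1 - 3e2, so column 1 is [1, -3].
Repeating for e2 and assembling the columns gives [[1, -2], [-3, -3]].

[[1, -2], [-3, -3]]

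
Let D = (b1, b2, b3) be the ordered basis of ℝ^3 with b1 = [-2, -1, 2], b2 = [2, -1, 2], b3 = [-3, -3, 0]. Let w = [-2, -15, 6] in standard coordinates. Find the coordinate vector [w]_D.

We seek scalars with c_1 b1 + ... + c_3 b3 = w; equivalently solve M c = w where the columns of M are b1, ..., b3.
Solving this 3x3 system gives c = (-1, 4, 4).
Check: -b1 + 4b2 + 4b3 = [-2, -15, 6].

[-1, 4, 4]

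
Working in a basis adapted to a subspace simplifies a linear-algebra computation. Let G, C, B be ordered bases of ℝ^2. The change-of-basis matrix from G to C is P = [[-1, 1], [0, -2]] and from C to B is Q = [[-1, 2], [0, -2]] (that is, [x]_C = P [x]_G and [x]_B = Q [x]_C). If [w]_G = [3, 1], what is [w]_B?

[-2, 4]

First [w]_C = P [w]_G = [-2, -2].
Then [w]_B = Q [w]_C = [-2, 4].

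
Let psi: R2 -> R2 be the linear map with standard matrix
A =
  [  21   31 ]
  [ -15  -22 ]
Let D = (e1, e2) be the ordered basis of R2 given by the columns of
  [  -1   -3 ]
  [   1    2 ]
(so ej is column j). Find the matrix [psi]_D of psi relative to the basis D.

[[-1, 1], [-3, 0]]

With P the matrix whose columns are e1, e2, [psi]_D = P^(-1) A P.
Column by column: psi(e1) = A e1 = [10, -7]; its D-coordinates [-1, -3] give column 1.
Continuing for each basis vector yields [psi]_D = [[-1, 1], [-3, 0]].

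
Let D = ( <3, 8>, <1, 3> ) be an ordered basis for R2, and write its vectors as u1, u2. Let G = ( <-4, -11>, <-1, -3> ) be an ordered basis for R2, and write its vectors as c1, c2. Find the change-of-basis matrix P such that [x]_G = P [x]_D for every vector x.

Let M have columns uj and N have columns cj. Then for every x, N [x]_G = x = M [x]_D, so P = N^(-1) M.
Since det N = 1, N^(-1) has integer entries; multiplying gives P = [[-1, 0], [1, -1]].

[[-1, 0], [1, -1]]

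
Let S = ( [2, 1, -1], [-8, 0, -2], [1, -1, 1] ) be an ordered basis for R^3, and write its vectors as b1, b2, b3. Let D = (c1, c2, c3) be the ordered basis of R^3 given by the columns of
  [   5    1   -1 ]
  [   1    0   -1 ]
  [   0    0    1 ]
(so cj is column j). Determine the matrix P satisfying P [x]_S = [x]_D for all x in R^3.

Let M have columns bj and N have columns cj. Then for every x, N [x]_D = x = M [x]_S, so P = N^(-1) M.
Since det N = -1, N^(-1) has integer entries; multiplying gives P = [[0, -2, 0], [1, 0, 2], [-1, -2, 1]].

[[0, -2, 0], [1, 0, 2], [-1, -2, 1]]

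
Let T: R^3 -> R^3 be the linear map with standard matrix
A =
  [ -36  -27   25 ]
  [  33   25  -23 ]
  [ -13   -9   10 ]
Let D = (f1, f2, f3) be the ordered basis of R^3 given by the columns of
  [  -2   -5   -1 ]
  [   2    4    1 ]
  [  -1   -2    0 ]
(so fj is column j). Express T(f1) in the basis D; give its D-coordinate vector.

[2, 0, 3]

Column 1 of [T]_D is the D-coordinate vector of T(f1).
In standard coordinates T(f1) = A f1 = [-7, 7, -2].
Converting to D: [-7, 7, -2] = 2f1 + 0·f2 + 3f3, so the coordinate vector is [2, 0, 3].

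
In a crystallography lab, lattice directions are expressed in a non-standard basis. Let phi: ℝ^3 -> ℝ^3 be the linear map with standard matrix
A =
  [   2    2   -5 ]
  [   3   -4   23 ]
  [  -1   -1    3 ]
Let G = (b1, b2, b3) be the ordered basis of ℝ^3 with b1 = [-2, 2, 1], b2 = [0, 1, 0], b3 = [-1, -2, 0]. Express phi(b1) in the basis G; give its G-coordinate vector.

Compute phi(b1) = A b1 = [-5, 9, 3] in standard coordinates.
Then write this in G-coordinates: solve for y in y_1 b1 + ... + y_3 b3 = [-5, 9, 3].
This gives y = [3, 1, -1], which is column 1 of [phi]_G.

[3, 1, -1]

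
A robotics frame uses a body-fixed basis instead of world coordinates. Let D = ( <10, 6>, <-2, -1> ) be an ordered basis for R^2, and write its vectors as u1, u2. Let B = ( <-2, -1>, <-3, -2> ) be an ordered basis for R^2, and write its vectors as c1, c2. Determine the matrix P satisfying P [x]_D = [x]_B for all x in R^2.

[[-2, 1], [-2, 0]]

Column j of P is [uj]_B, since P maps D-coordinates to B-coordinates.
Expressing u1 in B: u1 = -2c1 - 2c2, so column 1 of P is <-2, -2>.
Doing the same for each uj gives P = [[-2, 1], [-2, 0]].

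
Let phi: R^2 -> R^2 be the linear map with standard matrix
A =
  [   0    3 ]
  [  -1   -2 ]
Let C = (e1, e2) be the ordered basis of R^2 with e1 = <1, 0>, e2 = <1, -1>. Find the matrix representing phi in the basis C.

With P the matrix whose columns are e1, e2, [phi]_C = P^(-1) A P.
Column by column: phi(e1) = A e1 = <0, -1>; its C-coordinates <-1, 1> give column 1.
Continuing for each basis vector yields [phi]_C = [[-1, -2], [1, -1]].

[[-1, -2], [1, -1]]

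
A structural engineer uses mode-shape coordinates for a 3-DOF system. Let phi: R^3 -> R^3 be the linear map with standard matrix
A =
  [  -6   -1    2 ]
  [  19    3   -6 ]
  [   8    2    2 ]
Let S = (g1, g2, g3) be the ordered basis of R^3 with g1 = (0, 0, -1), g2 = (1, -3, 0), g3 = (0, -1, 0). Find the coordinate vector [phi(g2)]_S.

Compute phi(g2) = A g2 = (-3, 10, 2) in standard coordinates.
Then write this in S-coordinates: solve for y in y_1 g1 + ... + y_3 g3 = (-3, 10, 2).
This gives y = (-2, -3, -1), which is column 2 of [phi]_S.

(-2, -3, -1)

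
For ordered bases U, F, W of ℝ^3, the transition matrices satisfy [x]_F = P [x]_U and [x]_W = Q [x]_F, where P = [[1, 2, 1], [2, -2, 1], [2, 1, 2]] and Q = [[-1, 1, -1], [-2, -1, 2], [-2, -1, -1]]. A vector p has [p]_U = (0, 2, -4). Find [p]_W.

First [p]_F = P [p]_U = (0, -8, -6).
Then [p]_W = Q [p]_F = (-2, -4, 14).

(-2, -4, 14)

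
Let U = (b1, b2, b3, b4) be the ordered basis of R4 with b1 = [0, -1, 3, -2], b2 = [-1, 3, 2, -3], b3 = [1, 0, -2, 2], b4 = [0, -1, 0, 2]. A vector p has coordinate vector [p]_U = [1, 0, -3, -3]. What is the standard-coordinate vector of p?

[-3, 2, 9, -14]

p = M [p]_U, where M has columns b1, ..., b4.
Carrying out the matrix-vector product, p = [-3, 2, 9, -14].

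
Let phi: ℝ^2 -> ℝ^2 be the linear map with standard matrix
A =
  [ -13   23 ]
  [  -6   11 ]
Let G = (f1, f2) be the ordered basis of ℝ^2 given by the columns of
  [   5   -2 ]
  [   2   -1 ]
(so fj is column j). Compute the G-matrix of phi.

Let P have columns f1, f2. Then [phi]_G = P^(-1) A P.
Here det P = -1, so P^(-1) is integer; computing A P first and then P^(-1)(A P) gives [[-3, 1], [2, 1]].

[[-3, 1], [2, 1]]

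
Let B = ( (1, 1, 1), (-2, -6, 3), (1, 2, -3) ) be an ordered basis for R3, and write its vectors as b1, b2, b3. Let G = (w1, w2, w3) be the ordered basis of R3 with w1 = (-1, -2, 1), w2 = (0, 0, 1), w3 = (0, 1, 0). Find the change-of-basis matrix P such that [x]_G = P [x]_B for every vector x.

[[-1, 2, -1], [2, 1, -2], [-1, -2, 0]]

Take x = bj: its B-coordinates are the j-th standard unit vector, so P e_j — column j of P — equals [bj]_G.
b1 = -w1 + 2w2 - w3, giving column 1 = (-1, 2, -1); repeating for each j gives P = [[-1, 2, -1], [2, 1, -2], [-1, -2, 0]].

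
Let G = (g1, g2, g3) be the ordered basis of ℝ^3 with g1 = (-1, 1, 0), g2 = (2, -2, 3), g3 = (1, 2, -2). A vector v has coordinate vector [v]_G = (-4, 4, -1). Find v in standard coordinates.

(11, -14, 14)

By definition v = -4g1 + 4g2 - g3.
Summing componentwise gives (11, -14, 14).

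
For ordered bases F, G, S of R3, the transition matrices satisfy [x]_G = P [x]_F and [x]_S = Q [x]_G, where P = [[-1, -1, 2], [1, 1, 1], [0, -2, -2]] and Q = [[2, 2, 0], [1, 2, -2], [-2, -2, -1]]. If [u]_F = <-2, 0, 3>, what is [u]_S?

Composing the changes, [u]_S = Q P [u]_F.
Q P = [[0, 0, 6], [1, 5, 8], [0, 2, -4]]; applying this to <-2, 0, 3> gives <18, 22, -12>.

<18, 22, -12>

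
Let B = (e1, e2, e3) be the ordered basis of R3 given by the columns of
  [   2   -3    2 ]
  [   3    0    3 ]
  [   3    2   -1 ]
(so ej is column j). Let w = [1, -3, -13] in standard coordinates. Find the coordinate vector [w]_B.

Write w = c_1 e1 + ... + c_3 e3 and solve for the c_i.
Row-reducing the augmented matrix [M | w] gives c = (-3, -1, 2).
Check: -3e1 - e2 + 2e3 = [1, -3, -13].

[-3, -1, 2]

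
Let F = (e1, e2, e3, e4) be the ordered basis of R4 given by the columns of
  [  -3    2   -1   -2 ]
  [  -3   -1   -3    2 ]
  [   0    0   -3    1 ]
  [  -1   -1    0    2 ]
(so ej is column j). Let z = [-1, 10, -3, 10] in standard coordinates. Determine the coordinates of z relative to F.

[-3, -1, 2, 3]

Write z = c_1 e1 + ... + c_4 e4 and solve for the c_i.
Gaussian elimination on [M | z] yields c = (-3, -1, 2, 3).
Check: -3e1 - e2 + 2e3 + 3e4 = [-1, 10, -3, 10].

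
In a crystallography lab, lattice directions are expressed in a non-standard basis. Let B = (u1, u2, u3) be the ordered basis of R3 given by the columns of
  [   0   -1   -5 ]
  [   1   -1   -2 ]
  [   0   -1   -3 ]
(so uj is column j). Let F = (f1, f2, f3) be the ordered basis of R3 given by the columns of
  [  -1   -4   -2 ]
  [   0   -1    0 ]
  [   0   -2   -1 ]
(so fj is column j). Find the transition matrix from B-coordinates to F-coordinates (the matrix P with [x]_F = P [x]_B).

Let M have columns uj and N have columns fj. Then for every x, N [x]_F = x = M [x]_B, so P = N^(-1) M.
Since det N = -1, N^(-1) has integer entries; multiplying gives P = [[0, -1, -1], [-1, 1, 2], [2, -1, -1]].

[[0, -1, -1], [-1, 1, 2], [2, -1, -1]]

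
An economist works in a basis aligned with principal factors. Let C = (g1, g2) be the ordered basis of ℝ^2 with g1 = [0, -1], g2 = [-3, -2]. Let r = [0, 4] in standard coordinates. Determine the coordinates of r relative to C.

[r]_C is the unique c with M c = r, where M has columns g1, g2.
System: 0c_1 - 3c_2 = 0, -c_1 - 2c_2 = 4; solving gives c_1 = -4, c_2 = 0.
Check: -4g1 + 0·g2 = [0, 4].

[-4, 0]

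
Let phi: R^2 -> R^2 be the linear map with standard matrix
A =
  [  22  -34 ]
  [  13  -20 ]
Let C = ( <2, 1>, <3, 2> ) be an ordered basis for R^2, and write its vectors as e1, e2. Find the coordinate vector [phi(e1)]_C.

Column 1 of [phi]_C is the C-coordinate vector of phi(e1).
In standard coordinates phi(e1) = A e1 = <10, 6>.
Converting to C: <10, 6> = 2e1 + 2e2, so the coordinate vector is <2, 2>.

<2, 2>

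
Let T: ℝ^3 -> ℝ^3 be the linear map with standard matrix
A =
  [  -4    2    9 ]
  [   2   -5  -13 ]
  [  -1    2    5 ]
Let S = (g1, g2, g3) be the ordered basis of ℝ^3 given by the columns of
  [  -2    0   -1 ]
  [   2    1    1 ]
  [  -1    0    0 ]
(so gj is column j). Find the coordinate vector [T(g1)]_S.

[-1, 2, -1]

Column 1 of [T]_S is the S-coordinate vector of T(g1).
In standard coordinates T(g1) = A g1 = [3, -1, 1].
Converting to S: [3, -1, 1] = -g1 + 2g2 - g3, so the coordinate vector is [-1, 2, -1].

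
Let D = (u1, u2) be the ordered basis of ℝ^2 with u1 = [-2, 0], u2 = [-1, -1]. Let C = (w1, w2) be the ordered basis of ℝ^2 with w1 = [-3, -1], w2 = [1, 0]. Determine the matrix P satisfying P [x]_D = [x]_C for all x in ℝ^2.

[[0, 1], [-2, 2]]

Column j of P is [uj]_C, since P maps D-coordinates to C-coordinates.
Expressing u1 in C: u1 = 0·w1 - 2w2, so column 1 of P is [0, -2].
Doing the same for each uj gives P = [[0, 1], [-2, 2]].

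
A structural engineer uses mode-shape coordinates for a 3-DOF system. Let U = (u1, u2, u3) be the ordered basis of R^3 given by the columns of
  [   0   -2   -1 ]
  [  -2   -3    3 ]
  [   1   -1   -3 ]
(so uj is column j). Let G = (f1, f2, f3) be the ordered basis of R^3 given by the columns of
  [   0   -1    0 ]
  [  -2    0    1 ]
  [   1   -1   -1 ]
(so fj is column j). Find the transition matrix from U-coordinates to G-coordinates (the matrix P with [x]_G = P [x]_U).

[[1, 2, -1], [0, 2, 1], [0, 1, 1]]

Let M have columns uj and N have columns fj. Then for every x, N [x]_G = x = M [x]_U, so P = N^(-1) M.
Since det N = 1, N^(-1) has integer entries; multiplying gives P = [[1, 2, -1], [0, 2, 1], [0, 1, 1]].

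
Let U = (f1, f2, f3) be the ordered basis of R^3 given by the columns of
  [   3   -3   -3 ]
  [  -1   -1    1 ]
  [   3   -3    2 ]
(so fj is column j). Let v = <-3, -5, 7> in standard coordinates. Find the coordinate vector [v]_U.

<4, 3, 2>

We seek scalars with c_1 f1 + ... + c_3 f3 = v; equivalently solve M c = v where the columns of M are f1, ..., f3.
Row-reducing the augmented matrix [M | v] gives c = (4, 3, 2).
Check: 4f1 + 3f2 + 2f3 = <-3, -5, 7>.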